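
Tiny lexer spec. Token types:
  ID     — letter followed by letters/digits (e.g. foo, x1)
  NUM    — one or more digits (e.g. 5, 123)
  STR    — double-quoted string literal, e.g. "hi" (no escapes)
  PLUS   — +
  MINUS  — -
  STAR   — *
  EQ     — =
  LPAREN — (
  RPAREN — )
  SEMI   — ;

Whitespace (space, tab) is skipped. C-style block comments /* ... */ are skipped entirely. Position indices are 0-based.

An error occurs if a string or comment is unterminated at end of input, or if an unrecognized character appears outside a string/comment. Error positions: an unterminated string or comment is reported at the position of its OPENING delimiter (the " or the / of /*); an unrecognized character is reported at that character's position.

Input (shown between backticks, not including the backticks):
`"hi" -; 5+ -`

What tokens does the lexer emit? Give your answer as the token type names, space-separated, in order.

pos=0: enter STRING mode
pos=0: emit STR "hi" (now at pos=4)
pos=5: emit MINUS '-'
pos=6: emit SEMI ';'
pos=8: emit NUM '5' (now at pos=9)
pos=9: emit PLUS '+'
pos=11: emit MINUS '-'
DONE. 6 tokens: [STR, MINUS, SEMI, NUM, PLUS, MINUS]

Answer: STR MINUS SEMI NUM PLUS MINUS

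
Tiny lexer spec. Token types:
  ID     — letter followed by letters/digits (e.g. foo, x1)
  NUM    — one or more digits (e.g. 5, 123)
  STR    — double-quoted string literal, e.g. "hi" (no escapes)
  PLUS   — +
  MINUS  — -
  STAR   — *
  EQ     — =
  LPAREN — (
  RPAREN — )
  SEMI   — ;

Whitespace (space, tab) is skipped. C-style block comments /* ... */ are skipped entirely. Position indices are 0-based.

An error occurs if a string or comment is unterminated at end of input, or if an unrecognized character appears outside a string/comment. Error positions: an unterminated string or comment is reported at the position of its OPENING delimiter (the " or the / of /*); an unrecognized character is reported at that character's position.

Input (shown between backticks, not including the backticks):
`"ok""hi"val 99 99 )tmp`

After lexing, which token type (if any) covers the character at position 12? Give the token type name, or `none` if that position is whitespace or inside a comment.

pos=0: enter STRING mode
pos=0: emit STR "ok" (now at pos=4)
pos=4: enter STRING mode
pos=4: emit STR "hi" (now at pos=8)
pos=8: emit ID 'val' (now at pos=11)
pos=12: emit NUM '99' (now at pos=14)
pos=15: emit NUM '99' (now at pos=17)
pos=18: emit RPAREN ')'
pos=19: emit ID 'tmp' (now at pos=22)
DONE. 7 tokens: [STR, STR, ID, NUM, NUM, RPAREN, ID]
Position 12: char is '9' -> NUM

Answer: NUM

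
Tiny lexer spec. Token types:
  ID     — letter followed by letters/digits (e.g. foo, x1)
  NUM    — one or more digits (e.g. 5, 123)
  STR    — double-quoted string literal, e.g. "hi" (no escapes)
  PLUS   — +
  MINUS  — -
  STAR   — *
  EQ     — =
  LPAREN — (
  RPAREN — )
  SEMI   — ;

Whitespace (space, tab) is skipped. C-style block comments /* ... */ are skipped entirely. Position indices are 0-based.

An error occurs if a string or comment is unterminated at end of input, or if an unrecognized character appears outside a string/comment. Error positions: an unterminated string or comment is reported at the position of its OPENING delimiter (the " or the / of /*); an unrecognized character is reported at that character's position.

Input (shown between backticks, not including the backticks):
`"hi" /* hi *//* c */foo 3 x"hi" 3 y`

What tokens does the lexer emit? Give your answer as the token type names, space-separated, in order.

pos=0: enter STRING mode
pos=0: emit STR "hi" (now at pos=4)
pos=5: enter COMMENT mode (saw '/*')
exit COMMENT mode (now at pos=13)
pos=13: enter COMMENT mode (saw '/*')
exit COMMENT mode (now at pos=20)
pos=20: emit ID 'foo' (now at pos=23)
pos=24: emit NUM '3' (now at pos=25)
pos=26: emit ID 'x' (now at pos=27)
pos=27: enter STRING mode
pos=27: emit STR "hi" (now at pos=31)
pos=32: emit NUM '3' (now at pos=33)
pos=34: emit ID 'y' (now at pos=35)
DONE. 7 tokens: [STR, ID, NUM, ID, STR, NUM, ID]

Answer: STR ID NUM ID STR NUM ID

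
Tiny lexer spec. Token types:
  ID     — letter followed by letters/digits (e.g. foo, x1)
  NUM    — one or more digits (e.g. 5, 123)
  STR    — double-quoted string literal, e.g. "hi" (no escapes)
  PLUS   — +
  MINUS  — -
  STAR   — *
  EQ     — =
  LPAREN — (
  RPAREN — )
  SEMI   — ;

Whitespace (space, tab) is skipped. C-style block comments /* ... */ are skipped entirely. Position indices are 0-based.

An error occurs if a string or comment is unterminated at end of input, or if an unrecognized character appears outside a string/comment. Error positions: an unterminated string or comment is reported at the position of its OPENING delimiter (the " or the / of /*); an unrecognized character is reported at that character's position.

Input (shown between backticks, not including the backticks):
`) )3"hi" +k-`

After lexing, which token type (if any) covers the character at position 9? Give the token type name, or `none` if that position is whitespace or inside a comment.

pos=0: emit RPAREN ')'
pos=2: emit RPAREN ')'
pos=3: emit NUM '3' (now at pos=4)
pos=4: enter STRING mode
pos=4: emit STR "hi" (now at pos=8)
pos=9: emit PLUS '+'
pos=10: emit ID 'k' (now at pos=11)
pos=11: emit MINUS '-'
DONE. 7 tokens: [RPAREN, RPAREN, NUM, STR, PLUS, ID, MINUS]
Position 9: char is '+' -> PLUS

Answer: PLUS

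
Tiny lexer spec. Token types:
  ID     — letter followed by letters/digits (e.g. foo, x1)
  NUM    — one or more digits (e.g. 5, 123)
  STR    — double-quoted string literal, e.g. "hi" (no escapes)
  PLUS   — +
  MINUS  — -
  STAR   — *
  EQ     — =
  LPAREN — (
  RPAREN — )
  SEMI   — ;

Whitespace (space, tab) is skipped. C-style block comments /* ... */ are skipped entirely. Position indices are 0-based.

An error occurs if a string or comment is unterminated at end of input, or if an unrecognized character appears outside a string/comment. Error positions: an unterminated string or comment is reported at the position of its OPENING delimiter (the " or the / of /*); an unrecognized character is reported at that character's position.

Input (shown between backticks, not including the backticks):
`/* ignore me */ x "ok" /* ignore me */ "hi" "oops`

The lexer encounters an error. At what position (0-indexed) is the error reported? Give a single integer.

pos=0: enter COMMENT mode (saw '/*')
exit COMMENT mode (now at pos=15)
pos=16: emit ID 'x' (now at pos=17)
pos=18: enter STRING mode
pos=18: emit STR "ok" (now at pos=22)
pos=23: enter COMMENT mode (saw '/*')
exit COMMENT mode (now at pos=38)
pos=39: enter STRING mode
pos=39: emit STR "hi" (now at pos=43)
pos=44: enter STRING mode
pos=44: ERROR — unterminated string

Answer: 44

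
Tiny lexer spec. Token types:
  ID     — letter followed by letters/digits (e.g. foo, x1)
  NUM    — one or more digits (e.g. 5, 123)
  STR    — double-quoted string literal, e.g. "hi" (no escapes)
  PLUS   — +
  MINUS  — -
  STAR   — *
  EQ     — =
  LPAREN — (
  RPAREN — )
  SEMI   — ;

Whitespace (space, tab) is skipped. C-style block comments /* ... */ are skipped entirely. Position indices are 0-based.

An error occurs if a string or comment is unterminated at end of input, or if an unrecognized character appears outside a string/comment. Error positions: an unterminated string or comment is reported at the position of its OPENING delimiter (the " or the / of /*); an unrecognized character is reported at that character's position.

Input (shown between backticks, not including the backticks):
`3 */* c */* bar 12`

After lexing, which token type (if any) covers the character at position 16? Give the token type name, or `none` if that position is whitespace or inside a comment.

Answer: NUM

Derivation:
pos=0: emit NUM '3' (now at pos=1)
pos=2: emit STAR '*'
pos=3: enter COMMENT mode (saw '/*')
exit COMMENT mode (now at pos=10)
pos=10: emit STAR '*'
pos=12: emit ID 'bar' (now at pos=15)
pos=16: emit NUM '12' (now at pos=18)
DONE. 5 tokens: [NUM, STAR, STAR, ID, NUM]
Position 16: char is '1' -> NUM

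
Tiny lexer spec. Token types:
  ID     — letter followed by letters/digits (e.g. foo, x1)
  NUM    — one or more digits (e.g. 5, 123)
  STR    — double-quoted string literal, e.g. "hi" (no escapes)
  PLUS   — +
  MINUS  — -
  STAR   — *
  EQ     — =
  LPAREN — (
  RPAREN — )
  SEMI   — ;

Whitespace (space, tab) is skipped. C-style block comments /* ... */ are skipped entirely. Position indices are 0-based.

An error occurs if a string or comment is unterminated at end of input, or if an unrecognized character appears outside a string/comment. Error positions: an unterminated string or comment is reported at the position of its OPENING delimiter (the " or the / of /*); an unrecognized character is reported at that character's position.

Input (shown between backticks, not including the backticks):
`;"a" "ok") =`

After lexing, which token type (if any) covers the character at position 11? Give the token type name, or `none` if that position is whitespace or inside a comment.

pos=0: emit SEMI ';'
pos=1: enter STRING mode
pos=1: emit STR "a" (now at pos=4)
pos=5: enter STRING mode
pos=5: emit STR "ok" (now at pos=9)
pos=9: emit RPAREN ')'
pos=11: emit EQ '='
DONE. 5 tokens: [SEMI, STR, STR, RPAREN, EQ]
Position 11: char is '=' -> EQ

Answer: EQ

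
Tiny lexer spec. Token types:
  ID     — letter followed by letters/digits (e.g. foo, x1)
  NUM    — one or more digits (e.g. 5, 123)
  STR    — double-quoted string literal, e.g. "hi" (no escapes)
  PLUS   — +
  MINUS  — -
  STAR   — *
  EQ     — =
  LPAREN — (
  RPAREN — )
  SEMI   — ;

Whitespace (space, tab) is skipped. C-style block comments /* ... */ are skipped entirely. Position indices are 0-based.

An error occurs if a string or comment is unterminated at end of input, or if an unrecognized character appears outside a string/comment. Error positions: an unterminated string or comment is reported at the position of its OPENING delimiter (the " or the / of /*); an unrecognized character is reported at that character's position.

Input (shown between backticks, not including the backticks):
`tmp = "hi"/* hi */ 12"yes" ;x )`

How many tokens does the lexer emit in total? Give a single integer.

pos=0: emit ID 'tmp' (now at pos=3)
pos=4: emit EQ '='
pos=6: enter STRING mode
pos=6: emit STR "hi" (now at pos=10)
pos=10: enter COMMENT mode (saw '/*')
exit COMMENT mode (now at pos=18)
pos=19: emit NUM '12' (now at pos=21)
pos=21: enter STRING mode
pos=21: emit STR "yes" (now at pos=26)
pos=27: emit SEMI ';'
pos=28: emit ID 'x' (now at pos=29)
pos=30: emit RPAREN ')'
DONE. 8 tokens: [ID, EQ, STR, NUM, STR, SEMI, ID, RPAREN]

Answer: 8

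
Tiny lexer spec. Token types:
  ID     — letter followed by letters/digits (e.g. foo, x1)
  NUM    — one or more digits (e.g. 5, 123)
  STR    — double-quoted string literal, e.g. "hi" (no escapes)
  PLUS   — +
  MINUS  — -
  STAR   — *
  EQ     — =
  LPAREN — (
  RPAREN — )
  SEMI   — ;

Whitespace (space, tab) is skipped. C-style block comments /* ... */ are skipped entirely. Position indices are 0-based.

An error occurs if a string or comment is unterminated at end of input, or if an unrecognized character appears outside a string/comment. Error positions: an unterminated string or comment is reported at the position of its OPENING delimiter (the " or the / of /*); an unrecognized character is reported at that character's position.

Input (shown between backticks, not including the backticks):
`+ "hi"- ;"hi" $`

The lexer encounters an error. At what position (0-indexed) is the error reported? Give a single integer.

Answer: 14

Derivation:
pos=0: emit PLUS '+'
pos=2: enter STRING mode
pos=2: emit STR "hi" (now at pos=6)
pos=6: emit MINUS '-'
pos=8: emit SEMI ';'
pos=9: enter STRING mode
pos=9: emit STR "hi" (now at pos=13)
pos=14: ERROR — unrecognized char '$'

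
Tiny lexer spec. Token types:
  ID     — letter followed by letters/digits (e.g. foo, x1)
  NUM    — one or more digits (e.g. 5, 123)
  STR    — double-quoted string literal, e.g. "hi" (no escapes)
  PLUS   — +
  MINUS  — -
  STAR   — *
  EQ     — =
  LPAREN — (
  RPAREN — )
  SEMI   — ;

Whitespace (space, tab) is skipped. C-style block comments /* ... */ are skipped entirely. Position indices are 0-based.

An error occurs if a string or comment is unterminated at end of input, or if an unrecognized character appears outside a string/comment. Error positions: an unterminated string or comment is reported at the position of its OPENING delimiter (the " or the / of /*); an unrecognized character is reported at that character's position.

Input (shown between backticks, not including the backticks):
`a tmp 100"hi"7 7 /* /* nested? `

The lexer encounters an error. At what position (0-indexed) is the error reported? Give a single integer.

Answer: 17

Derivation:
pos=0: emit ID 'a' (now at pos=1)
pos=2: emit ID 'tmp' (now at pos=5)
pos=6: emit NUM '100' (now at pos=9)
pos=9: enter STRING mode
pos=9: emit STR "hi" (now at pos=13)
pos=13: emit NUM '7' (now at pos=14)
pos=15: emit NUM '7' (now at pos=16)
pos=17: enter COMMENT mode (saw '/*')
pos=17: ERROR — unterminated comment (reached EOF)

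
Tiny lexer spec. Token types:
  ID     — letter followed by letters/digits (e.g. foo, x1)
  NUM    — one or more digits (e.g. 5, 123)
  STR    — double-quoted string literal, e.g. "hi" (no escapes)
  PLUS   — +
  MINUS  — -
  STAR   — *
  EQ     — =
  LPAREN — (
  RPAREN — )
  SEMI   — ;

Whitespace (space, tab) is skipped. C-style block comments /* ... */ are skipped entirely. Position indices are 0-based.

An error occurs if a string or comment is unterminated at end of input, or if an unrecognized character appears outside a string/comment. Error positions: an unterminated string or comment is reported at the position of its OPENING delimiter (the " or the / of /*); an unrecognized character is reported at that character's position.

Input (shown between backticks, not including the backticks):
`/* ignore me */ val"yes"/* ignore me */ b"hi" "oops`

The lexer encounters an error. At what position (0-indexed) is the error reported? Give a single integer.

pos=0: enter COMMENT mode (saw '/*')
exit COMMENT mode (now at pos=15)
pos=16: emit ID 'val' (now at pos=19)
pos=19: enter STRING mode
pos=19: emit STR "yes" (now at pos=24)
pos=24: enter COMMENT mode (saw '/*')
exit COMMENT mode (now at pos=39)
pos=40: emit ID 'b' (now at pos=41)
pos=41: enter STRING mode
pos=41: emit STR "hi" (now at pos=45)
pos=46: enter STRING mode
pos=46: ERROR — unterminated string

Answer: 46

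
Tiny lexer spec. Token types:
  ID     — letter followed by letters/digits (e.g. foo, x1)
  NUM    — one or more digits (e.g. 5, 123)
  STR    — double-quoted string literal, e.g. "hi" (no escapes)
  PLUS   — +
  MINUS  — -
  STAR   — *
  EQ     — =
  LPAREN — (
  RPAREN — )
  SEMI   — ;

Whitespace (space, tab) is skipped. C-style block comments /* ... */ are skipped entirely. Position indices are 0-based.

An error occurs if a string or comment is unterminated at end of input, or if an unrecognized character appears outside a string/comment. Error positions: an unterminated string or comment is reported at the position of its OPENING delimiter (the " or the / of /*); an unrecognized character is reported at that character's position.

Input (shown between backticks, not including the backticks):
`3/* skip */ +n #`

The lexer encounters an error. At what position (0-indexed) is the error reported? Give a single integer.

pos=0: emit NUM '3' (now at pos=1)
pos=1: enter COMMENT mode (saw '/*')
exit COMMENT mode (now at pos=11)
pos=12: emit PLUS '+'
pos=13: emit ID 'n' (now at pos=14)
pos=15: ERROR — unrecognized char '#'

Answer: 15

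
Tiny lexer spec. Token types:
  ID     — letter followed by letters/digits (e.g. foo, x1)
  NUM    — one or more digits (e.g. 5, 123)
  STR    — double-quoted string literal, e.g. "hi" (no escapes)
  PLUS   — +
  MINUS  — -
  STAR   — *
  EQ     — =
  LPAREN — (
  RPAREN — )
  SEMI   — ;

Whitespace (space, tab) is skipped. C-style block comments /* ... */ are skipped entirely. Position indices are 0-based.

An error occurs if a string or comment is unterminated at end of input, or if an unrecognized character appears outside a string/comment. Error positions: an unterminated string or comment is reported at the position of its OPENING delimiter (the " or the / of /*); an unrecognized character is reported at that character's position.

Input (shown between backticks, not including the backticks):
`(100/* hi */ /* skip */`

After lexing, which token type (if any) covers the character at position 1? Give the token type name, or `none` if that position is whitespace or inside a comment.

Answer: NUM

Derivation:
pos=0: emit LPAREN '('
pos=1: emit NUM '100' (now at pos=4)
pos=4: enter COMMENT mode (saw '/*')
exit COMMENT mode (now at pos=12)
pos=13: enter COMMENT mode (saw '/*')
exit COMMENT mode (now at pos=23)
DONE. 2 tokens: [LPAREN, NUM]
Position 1: char is '1' -> NUM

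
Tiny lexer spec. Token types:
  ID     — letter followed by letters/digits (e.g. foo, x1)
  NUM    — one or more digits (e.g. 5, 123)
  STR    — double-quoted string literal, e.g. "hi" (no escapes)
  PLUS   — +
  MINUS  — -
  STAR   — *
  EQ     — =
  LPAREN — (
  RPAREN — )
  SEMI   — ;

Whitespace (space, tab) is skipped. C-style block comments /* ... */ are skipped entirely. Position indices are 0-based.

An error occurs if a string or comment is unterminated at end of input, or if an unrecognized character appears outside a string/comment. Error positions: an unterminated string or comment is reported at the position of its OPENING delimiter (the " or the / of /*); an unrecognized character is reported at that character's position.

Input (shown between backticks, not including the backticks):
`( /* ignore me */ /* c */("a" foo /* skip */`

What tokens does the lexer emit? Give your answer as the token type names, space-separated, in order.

pos=0: emit LPAREN '('
pos=2: enter COMMENT mode (saw '/*')
exit COMMENT mode (now at pos=17)
pos=18: enter COMMENT mode (saw '/*')
exit COMMENT mode (now at pos=25)
pos=25: emit LPAREN '('
pos=26: enter STRING mode
pos=26: emit STR "a" (now at pos=29)
pos=30: emit ID 'foo' (now at pos=33)
pos=34: enter COMMENT mode (saw '/*')
exit COMMENT mode (now at pos=44)
DONE. 4 tokens: [LPAREN, LPAREN, STR, ID]

Answer: LPAREN LPAREN STR ID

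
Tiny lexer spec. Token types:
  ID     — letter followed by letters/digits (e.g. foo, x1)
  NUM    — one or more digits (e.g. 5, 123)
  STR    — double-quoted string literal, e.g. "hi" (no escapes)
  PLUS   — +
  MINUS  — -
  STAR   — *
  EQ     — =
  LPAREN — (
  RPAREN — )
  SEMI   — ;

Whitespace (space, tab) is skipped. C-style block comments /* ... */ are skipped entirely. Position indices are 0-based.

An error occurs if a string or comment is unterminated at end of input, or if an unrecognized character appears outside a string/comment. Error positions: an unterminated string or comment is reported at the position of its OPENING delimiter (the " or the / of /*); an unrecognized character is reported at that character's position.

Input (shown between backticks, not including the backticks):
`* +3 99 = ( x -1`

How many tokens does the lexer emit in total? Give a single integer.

pos=0: emit STAR '*'
pos=2: emit PLUS '+'
pos=3: emit NUM '3' (now at pos=4)
pos=5: emit NUM '99' (now at pos=7)
pos=8: emit EQ '='
pos=10: emit LPAREN '('
pos=12: emit ID 'x' (now at pos=13)
pos=14: emit MINUS '-'
pos=15: emit NUM '1' (now at pos=16)
DONE. 9 tokens: [STAR, PLUS, NUM, NUM, EQ, LPAREN, ID, MINUS, NUM]

Answer: 9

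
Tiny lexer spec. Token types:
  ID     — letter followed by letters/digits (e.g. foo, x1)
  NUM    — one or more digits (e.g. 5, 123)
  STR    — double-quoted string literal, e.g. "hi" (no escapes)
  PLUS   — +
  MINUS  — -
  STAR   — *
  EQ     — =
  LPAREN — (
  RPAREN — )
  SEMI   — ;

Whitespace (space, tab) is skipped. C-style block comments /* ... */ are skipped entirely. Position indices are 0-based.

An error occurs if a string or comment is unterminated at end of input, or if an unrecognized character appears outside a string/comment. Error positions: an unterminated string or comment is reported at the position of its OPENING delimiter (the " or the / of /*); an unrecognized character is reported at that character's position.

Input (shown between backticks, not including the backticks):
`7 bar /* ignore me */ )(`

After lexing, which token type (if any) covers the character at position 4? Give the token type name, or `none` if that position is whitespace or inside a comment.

pos=0: emit NUM '7' (now at pos=1)
pos=2: emit ID 'bar' (now at pos=5)
pos=6: enter COMMENT mode (saw '/*')
exit COMMENT mode (now at pos=21)
pos=22: emit RPAREN ')'
pos=23: emit LPAREN '('
DONE. 4 tokens: [NUM, ID, RPAREN, LPAREN]
Position 4: char is 'r' -> ID

Answer: ID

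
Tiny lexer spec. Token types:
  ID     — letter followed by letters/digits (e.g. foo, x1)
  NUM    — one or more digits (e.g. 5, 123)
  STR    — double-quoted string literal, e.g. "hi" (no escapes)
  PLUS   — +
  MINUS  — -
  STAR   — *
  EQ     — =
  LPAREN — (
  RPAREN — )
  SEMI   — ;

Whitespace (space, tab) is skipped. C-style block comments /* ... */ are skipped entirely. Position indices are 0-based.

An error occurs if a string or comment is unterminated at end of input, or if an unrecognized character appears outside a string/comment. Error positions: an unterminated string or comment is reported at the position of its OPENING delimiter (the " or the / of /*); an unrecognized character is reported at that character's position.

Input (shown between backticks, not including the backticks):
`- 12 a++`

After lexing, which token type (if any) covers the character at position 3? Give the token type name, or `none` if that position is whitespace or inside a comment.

Answer: NUM

Derivation:
pos=0: emit MINUS '-'
pos=2: emit NUM '12' (now at pos=4)
pos=5: emit ID 'a' (now at pos=6)
pos=6: emit PLUS '+'
pos=7: emit PLUS '+'
DONE. 5 tokens: [MINUS, NUM, ID, PLUS, PLUS]
Position 3: char is '2' -> NUM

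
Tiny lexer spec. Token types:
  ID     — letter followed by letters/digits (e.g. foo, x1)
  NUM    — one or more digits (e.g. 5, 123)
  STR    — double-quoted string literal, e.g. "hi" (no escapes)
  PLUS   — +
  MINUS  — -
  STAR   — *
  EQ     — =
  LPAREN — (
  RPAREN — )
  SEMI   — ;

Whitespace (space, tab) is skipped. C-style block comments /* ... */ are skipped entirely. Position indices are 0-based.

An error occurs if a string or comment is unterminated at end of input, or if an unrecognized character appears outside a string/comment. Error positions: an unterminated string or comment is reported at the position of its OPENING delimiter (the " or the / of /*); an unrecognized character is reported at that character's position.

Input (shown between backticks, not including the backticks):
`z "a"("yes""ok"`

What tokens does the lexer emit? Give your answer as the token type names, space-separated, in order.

pos=0: emit ID 'z' (now at pos=1)
pos=2: enter STRING mode
pos=2: emit STR "a" (now at pos=5)
pos=5: emit LPAREN '('
pos=6: enter STRING mode
pos=6: emit STR "yes" (now at pos=11)
pos=11: enter STRING mode
pos=11: emit STR "ok" (now at pos=15)
DONE. 5 tokens: [ID, STR, LPAREN, STR, STR]

Answer: ID STR LPAREN STR STR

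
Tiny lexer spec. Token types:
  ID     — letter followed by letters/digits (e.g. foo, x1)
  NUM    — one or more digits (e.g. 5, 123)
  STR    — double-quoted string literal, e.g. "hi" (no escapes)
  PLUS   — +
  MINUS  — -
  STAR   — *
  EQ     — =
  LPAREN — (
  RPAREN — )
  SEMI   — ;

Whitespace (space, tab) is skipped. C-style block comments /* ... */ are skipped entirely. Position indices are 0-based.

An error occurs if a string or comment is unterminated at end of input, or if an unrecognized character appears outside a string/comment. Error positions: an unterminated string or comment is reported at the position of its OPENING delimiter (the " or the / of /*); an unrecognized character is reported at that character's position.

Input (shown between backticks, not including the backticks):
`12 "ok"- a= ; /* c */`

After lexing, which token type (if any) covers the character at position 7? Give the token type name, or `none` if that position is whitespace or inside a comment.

Answer: MINUS

Derivation:
pos=0: emit NUM '12' (now at pos=2)
pos=3: enter STRING mode
pos=3: emit STR "ok" (now at pos=7)
pos=7: emit MINUS '-'
pos=9: emit ID 'a' (now at pos=10)
pos=10: emit EQ '='
pos=12: emit SEMI ';'
pos=14: enter COMMENT mode (saw '/*')
exit COMMENT mode (now at pos=21)
DONE. 6 tokens: [NUM, STR, MINUS, ID, EQ, SEMI]
Position 7: char is '-' -> MINUS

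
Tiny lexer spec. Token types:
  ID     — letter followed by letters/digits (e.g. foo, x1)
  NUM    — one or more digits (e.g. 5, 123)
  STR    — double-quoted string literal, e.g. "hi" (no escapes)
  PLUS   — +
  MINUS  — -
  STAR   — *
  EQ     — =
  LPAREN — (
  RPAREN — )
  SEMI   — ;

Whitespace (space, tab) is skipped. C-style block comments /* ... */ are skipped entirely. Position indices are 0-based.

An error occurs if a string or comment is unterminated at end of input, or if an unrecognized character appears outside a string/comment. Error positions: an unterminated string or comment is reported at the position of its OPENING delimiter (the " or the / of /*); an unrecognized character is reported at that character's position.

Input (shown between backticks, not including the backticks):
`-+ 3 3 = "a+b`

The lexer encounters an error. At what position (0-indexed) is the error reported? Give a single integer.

Answer: 9

Derivation:
pos=0: emit MINUS '-'
pos=1: emit PLUS '+'
pos=3: emit NUM '3' (now at pos=4)
pos=5: emit NUM '3' (now at pos=6)
pos=7: emit EQ '='
pos=9: enter STRING mode
pos=9: ERROR — unterminated string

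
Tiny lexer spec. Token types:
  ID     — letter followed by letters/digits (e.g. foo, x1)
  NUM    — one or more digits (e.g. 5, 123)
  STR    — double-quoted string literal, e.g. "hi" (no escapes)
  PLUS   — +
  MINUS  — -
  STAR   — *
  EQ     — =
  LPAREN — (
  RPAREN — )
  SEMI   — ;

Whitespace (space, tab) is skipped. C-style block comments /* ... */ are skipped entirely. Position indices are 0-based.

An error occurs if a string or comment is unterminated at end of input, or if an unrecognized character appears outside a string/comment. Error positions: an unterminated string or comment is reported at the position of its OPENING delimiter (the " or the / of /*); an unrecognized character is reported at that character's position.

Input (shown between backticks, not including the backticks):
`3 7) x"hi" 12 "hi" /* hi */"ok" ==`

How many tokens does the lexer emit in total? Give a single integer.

Answer: 10

Derivation:
pos=0: emit NUM '3' (now at pos=1)
pos=2: emit NUM '7' (now at pos=3)
pos=3: emit RPAREN ')'
pos=5: emit ID 'x' (now at pos=6)
pos=6: enter STRING mode
pos=6: emit STR "hi" (now at pos=10)
pos=11: emit NUM '12' (now at pos=13)
pos=14: enter STRING mode
pos=14: emit STR "hi" (now at pos=18)
pos=19: enter COMMENT mode (saw '/*')
exit COMMENT mode (now at pos=27)
pos=27: enter STRING mode
pos=27: emit STR "ok" (now at pos=31)
pos=32: emit EQ '='
pos=33: emit EQ '='
DONE. 10 tokens: [NUM, NUM, RPAREN, ID, STR, NUM, STR, STR, EQ, EQ]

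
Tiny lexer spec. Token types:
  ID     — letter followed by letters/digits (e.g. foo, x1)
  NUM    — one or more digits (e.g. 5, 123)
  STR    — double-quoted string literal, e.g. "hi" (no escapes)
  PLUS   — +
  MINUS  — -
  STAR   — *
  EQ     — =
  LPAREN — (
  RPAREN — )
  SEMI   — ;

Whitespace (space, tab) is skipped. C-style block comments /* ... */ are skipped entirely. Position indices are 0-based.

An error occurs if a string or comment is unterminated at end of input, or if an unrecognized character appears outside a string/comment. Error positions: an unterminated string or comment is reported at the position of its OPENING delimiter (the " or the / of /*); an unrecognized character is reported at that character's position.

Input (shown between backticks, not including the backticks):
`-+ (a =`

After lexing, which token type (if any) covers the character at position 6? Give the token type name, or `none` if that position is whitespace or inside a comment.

pos=0: emit MINUS '-'
pos=1: emit PLUS '+'
pos=3: emit LPAREN '('
pos=4: emit ID 'a' (now at pos=5)
pos=6: emit EQ '='
DONE. 5 tokens: [MINUS, PLUS, LPAREN, ID, EQ]
Position 6: char is '=' -> EQ

Answer: EQ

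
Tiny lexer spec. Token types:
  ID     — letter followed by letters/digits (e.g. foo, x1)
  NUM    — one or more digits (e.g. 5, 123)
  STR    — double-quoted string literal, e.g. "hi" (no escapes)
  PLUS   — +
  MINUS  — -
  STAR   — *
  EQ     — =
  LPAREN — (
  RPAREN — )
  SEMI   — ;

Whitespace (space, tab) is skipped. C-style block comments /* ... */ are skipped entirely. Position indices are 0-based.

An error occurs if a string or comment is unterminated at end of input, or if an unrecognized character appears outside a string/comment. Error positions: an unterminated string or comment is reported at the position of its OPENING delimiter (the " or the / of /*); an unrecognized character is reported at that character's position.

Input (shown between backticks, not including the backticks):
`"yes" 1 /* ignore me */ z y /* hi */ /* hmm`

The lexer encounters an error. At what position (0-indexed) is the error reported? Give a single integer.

Answer: 37

Derivation:
pos=0: enter STRING mode
pos=0: emit STR "yes" (now at pos=5)
pos=6: emit NUM '1' (now at pos=7)
pos=8: enter COMMENT mode (saw '/*')
exit COMMENT mode (now at pos=23)
pos=24: emit ID 'z' (now at pos=25)
pos=26: emit ID 'y' (now at pos=27)
pos=28: enter COMMENT mode (saw '/*')
exit COMMENT mode (now at pos=36)
pos=37: enter COMMENT mode (saw '/*')
pos=37: ERROR — unterminated comment (reached EOF)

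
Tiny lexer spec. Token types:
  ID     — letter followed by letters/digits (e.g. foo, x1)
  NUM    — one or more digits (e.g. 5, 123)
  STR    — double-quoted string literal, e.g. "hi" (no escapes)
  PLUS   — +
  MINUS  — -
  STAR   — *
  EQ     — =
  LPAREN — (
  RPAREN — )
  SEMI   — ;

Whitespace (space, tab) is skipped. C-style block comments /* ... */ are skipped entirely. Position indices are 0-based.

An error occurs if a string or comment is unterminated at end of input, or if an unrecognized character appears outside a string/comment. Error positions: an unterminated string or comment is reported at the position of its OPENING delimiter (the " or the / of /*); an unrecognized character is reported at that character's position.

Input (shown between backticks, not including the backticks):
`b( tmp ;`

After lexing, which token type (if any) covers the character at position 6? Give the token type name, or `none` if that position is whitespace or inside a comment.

pos=0: emit ID 'b' (now at pos=1)
pos=1: emit LPAREN '('
pos=3: emit ID 'tmp' (now at pos=6)
pos=7: emit SEMI ';'
DONE. 4 tokens: [ID, LPAREN, ID, SEMI]
Position 6: char is ' ' -> none

Answer: none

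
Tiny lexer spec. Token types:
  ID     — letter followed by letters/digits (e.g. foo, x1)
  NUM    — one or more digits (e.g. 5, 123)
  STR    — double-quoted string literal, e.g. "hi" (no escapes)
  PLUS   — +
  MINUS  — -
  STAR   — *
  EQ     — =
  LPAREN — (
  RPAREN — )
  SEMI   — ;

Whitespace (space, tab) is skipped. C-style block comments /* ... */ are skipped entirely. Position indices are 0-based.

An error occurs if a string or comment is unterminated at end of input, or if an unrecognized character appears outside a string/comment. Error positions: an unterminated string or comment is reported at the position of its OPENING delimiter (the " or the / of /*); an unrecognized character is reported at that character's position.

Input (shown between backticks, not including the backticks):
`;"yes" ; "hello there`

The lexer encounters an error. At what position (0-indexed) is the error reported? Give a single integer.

Answer: 9

Derivation:
pos=0: emit SEMI ';'
pos=1: enter STRING mode
pos=1: emit STR "yes" (now at pos=6)
pos=7: emit SEMI ';'
pos=9: enter STRING mode
pos=9: ERROR — unterminated string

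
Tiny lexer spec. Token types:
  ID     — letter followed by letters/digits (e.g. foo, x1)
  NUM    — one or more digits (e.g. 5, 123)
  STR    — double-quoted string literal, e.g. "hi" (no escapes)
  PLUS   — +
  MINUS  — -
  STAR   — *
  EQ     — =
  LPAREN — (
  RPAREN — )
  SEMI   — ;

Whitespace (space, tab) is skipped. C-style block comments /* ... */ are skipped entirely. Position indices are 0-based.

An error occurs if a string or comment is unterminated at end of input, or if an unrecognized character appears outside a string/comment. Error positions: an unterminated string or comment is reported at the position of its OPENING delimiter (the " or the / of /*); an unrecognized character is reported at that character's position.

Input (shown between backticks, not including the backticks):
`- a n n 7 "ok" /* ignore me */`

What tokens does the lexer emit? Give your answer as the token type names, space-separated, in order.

pos=0: emit MINUS '-'
pos=2: emit ID 'a' (now at pos=3)
pos=4: emit ID 'n' (now at pos=5)
pos=6: emit ID 'n' (now at pos=7)
pos=8: emit NUM '7' (now at pos=9)
pos=10: enter STRING mode
pos=10: emit STR "ok" (now at pos=14)
pos=15: enter COMMENT mode (saw '/*')
exit COMMENT mode (now at pos=30)
DONE. 6 tokens: [MINUS, ID, ID, ID, NUM, STR]

Answer: MINUS ID ID ID NUM STR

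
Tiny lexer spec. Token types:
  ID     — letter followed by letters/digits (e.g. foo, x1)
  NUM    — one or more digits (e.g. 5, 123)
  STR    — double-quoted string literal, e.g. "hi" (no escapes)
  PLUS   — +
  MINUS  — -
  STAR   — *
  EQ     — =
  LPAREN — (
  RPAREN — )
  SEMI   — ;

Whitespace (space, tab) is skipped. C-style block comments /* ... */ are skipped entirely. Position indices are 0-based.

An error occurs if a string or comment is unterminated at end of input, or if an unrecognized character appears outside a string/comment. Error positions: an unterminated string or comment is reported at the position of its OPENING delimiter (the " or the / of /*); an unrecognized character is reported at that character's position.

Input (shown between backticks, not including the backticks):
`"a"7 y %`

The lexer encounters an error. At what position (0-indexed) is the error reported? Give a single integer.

pos=0: enter STRING mode
pos=0: emit STR "a" (now at pos=3)
pos=3: emit NUM '7' (now at pos=4)
pos=5: emit ID 'y' (now at pos=6)
pos=7: ERROR — unrecognized char '%'

Answer: 7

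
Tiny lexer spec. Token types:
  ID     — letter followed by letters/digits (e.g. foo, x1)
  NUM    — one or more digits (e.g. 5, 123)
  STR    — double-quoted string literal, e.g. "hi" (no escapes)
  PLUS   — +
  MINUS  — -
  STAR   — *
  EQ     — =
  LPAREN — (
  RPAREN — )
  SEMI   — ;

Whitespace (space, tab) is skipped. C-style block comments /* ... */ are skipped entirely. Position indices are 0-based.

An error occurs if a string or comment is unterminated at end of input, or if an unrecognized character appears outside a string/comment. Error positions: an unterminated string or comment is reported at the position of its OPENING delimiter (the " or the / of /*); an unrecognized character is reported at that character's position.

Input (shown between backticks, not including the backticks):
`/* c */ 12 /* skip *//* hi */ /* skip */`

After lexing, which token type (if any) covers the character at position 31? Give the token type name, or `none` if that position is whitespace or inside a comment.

pos=0: enter COMMENT mode (saw '/*')
exit COMMENT mode (now at pos=7)
pos=8: emit NUM '12' (now at pos=10)
pos=11: enter COMMENT mode (saw '/*')
exit COMMENT mode (now at pos=21)
pos=21: enter COMMENT mode (saw '/*')
exit COMMENT mode (now at pos=29)
pos=30: enter COMMENT mode (saw '/*')
exit COMMENT mode (now at pos=40)
DONE. 1 tokens: [NUM]
Position 31: char is '*' -> none

Answer: none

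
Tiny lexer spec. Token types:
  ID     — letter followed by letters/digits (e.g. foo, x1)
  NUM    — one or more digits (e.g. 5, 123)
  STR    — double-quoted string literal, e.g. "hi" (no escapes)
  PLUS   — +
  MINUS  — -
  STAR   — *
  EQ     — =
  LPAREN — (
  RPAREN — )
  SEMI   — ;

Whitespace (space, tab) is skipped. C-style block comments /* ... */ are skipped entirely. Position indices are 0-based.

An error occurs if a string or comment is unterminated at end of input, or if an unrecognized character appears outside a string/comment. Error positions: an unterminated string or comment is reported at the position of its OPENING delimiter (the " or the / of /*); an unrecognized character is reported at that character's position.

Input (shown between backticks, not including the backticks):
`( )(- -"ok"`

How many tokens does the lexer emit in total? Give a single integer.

Answer: 6

Derivation:
pos=0: emit LPAREN '('
pos=2: emit RPAREN ')'
pos=3: emit LPAREN '('
pos=4: emit MINUS '-'
pos=6: emit MINUS '-'
pos=7: enter STRING mode
pos=7: emit STR "ok" (now at pos=11)
DONE. 6 tokens: [LPAREN, RPAREN, LPAREN, MINUS, MINUS, STR]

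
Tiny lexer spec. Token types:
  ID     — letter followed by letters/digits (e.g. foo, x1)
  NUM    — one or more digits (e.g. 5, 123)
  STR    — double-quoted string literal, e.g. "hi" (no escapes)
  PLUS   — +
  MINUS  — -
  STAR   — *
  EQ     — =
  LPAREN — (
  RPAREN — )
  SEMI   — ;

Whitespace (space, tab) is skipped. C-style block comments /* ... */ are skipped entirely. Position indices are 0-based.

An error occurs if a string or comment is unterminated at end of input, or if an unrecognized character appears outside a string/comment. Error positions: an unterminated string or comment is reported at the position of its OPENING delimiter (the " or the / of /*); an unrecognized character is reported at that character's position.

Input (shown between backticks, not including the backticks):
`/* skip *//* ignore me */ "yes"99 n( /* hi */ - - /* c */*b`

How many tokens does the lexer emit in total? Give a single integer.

Answer: 8

Derivation:
pos=0: enter COMMENT mode (saw '/*')
exit COMMENT mode (now at pos=10)
pos=10: enter COMMENT mode (saw '/*')
exit COMMENT mode (now at pos=25)
pos=26: enter STRING mode
pos=26: emit STR "yes" (now at pos=31)
pos=31: emit NUM '99' (now at pos=33)
pos=34: emit ID 'n' (now at pos=35)
pos=35: emit LPAREN '('
pos=37: enter COMMENT mode (saw '/*')
exit COMMENT mode (now at pos=45)
pos=46: emit MINUS '-'
pos=48: emit MINUS '-'
pos=50: enter COMMENT mode (saw '/*')
exit COMMENT mode (now at pos=57)
pos=57: emit STAR '*'
pos=58: emit ID 'b' (now at pos=59)
DONE. 8 tokens: [STR, NUM, ID, LPAREN, MINUS, MINUS, STAR, ID]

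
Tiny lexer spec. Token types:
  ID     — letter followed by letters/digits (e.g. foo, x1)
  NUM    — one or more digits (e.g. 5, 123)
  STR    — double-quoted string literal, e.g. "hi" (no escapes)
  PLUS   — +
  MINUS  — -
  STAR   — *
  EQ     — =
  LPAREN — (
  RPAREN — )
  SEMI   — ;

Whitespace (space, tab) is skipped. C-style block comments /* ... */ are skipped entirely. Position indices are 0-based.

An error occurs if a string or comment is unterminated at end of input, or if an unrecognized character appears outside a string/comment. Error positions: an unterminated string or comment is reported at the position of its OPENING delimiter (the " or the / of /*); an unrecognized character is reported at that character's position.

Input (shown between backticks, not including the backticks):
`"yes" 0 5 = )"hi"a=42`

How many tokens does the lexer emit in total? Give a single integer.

Answer: 9

Derivation:
pos=0: enter STRING mode
pos=0: emit STR "yes" (now at pos=5)
pos=6: emit NUM '0' (now at pos=7)
pos=8: emit NUM '5' (now at pos=9)
pos=10: emit EQ '='
pos=12: emit RPAREN ')'
pos=13: enter STRING mode
pos=13: emit STR "hi" (now at pos=17)
pos=17: emit ID 'a' (now at pos=18)
pos=18: emit EQ '='
pos=19: emit NUM '42' (now at pos=21)
DONE. 9 tokens: [STR, NUM, NUM, EQ, RPAREN, STR, ID, EQ, NUM]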